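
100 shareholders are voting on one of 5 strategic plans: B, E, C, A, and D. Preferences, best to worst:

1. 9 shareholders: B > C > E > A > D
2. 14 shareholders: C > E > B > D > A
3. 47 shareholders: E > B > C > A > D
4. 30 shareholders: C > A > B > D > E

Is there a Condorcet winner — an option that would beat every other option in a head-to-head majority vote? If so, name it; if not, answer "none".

none

Checking pairwise contests:
E beats B 61–39.
C beats E 53–47.
B beats C 56–44.
B beats A 70–30.
B beats D 100–0.
Every option loses at least one head-to-head, so there is no Condorcet winner.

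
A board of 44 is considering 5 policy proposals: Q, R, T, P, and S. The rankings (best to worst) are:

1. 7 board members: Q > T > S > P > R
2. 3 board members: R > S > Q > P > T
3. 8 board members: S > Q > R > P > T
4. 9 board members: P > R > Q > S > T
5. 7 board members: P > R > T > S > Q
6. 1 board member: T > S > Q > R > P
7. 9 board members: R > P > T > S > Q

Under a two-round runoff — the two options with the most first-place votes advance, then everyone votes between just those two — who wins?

P

Round 1 first-place votes: Q 7, R 12, T 1, P 16, S 8.
P and R advance.
Runoff: P is preferred to R by 23 voters; R by 21.
P wins the runoff.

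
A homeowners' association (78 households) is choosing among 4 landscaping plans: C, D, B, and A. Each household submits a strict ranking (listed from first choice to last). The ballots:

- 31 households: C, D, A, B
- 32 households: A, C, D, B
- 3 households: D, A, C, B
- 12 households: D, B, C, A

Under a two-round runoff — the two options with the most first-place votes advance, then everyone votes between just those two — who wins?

C

Round 1 first-place votes: C 31, D 15, B 0, A 32.
A and C advance.
Runoff: A is preferred to C by 35 voters; C by 43.
C wins the runoff.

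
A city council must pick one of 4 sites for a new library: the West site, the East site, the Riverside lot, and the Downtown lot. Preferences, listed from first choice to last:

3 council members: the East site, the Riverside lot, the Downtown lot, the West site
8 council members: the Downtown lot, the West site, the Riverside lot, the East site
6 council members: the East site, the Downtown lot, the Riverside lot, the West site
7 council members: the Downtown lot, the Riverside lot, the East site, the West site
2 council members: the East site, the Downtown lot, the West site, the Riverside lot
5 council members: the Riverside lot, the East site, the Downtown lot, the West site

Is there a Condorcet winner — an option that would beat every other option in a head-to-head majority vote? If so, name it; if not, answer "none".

Checking pairwise contests:
the East site beats the West site 23–8.
the Riverside lot beats the East site 20–11.
the Downtown lot beats the Riverside lot 23–8.
the East site beats the Downtown lot 16–15.
Every option loses at least one head-to-head, so there is no Condorcet winner.

none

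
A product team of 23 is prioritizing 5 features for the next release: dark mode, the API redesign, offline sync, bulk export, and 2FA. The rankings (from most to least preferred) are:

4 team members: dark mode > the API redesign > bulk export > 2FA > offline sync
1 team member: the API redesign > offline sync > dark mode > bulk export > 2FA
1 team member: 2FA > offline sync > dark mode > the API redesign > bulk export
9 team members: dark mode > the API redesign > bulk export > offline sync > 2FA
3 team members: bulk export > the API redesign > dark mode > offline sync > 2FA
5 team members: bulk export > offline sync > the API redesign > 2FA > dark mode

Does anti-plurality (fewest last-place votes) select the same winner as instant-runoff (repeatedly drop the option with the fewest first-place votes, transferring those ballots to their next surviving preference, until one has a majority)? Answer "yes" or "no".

Anti-plurality — last-place votes: dark mode 5, the API redesign 0, offline sync 4, bulk export 1, 2FA 13. Winner: the API redesign.
Instant-runoff — R1 dark mode 13, the API redesign 1, offline sync 0, bulk export 8, 2FA 1 (dark mode winner). Winner: dark mode.
The two methods disagree.

no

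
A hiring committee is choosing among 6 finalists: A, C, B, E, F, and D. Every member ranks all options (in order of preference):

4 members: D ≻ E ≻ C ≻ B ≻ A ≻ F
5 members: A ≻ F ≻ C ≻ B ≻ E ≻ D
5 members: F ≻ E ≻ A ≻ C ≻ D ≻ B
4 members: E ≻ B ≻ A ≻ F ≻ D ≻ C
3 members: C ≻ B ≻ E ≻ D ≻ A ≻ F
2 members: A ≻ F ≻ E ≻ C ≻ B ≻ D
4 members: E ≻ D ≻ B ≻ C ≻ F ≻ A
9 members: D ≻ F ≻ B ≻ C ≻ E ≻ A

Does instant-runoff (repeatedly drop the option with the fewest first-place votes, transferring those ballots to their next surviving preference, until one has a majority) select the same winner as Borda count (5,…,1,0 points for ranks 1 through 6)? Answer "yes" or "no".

Instant-runoff — R1 A 7, C 3, B 0, E 8, F 5, D 13 (B out); R2 A 7, C 3, E 8, F 5, D 13 (C out); R3 A 7, E 11, F 5, D 13 (F out); R4 A 7, E 16, D 13 (A out); R5 E 23, D 13 (E winner). Winner: E.
Borda — scores: A 69, C 82, B 87, E 105, F 101, D 96. Winner: E.
The two methods agree.

yes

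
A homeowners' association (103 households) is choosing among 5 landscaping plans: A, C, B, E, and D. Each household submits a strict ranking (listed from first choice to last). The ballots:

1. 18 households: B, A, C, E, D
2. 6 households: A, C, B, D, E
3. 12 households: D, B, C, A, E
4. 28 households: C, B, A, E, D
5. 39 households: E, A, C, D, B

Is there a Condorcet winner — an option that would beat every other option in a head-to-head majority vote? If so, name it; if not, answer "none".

none

Checking pairwise contests:
B beats A 58–45.
A beats C 63–40.
C beats B 73–30.
A beats E 64–39.
A beats D 91–12.
Every option loses at least one head-to-head, so there is no Condorcet winner.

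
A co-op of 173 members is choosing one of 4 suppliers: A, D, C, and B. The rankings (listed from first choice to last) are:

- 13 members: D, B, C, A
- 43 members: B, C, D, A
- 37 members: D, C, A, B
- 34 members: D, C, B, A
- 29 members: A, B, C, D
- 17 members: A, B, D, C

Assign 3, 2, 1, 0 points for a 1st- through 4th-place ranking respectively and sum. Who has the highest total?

A: 13·0 + 43·0 + 37·1 + 34·0 + 29·3 + 17·3 = 175
D: 13·3 + 43·1 + 37·3 + 34·3 + 29·0 + 17·1 = 312
C: 13·1 + 43·2 + 37·2 + 34·2 + 29·1 + 17·0 = 270
B: 13·2 + 43·3 + 37·0 + 34·1 + 29·2 + 17·2 = 281
D has the highest Borda score (312).

D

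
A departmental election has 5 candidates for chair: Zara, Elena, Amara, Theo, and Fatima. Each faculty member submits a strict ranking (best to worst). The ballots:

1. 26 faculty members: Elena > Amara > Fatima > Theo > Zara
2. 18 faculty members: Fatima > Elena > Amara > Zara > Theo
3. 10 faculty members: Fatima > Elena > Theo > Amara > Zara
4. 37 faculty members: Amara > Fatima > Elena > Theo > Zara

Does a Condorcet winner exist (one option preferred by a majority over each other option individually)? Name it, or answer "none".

none

Checking pairwise contests:
Elena beats Zara 91–0.
Fatima beats Elena 65–26.
Elena beats Amara 54–37.
Elena beats Theo 91–0.
Amara beats Fatima 63–28.
Every option loses at least one head-to-head, so there is no Condorcet winner.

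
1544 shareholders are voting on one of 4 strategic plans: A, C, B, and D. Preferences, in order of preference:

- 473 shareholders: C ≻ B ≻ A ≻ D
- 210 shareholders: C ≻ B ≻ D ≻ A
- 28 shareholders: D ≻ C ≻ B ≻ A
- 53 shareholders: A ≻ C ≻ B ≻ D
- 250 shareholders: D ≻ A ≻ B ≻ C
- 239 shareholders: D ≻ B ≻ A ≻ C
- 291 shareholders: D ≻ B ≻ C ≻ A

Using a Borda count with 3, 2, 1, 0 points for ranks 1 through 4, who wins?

B

A: 473·1 + 210·0 + 28·0 + 53·3 + 250·2 + 239·1 + 291·0 = 1371
C: 473·3 + 210·3 + 28·2 + 53·2 + 250·0 + 239·0 + 291·1 = 2502
B: 473·2 + 210·2 + 28·1 + 53·1 + 250·1 + 239·2 + 291·2 = 2757
D: 473·0 + 210·1 + 28·3 + 53·0 + 250·3 + 239·3 + 291·3 = 2634
B has the highest Borda score (2757).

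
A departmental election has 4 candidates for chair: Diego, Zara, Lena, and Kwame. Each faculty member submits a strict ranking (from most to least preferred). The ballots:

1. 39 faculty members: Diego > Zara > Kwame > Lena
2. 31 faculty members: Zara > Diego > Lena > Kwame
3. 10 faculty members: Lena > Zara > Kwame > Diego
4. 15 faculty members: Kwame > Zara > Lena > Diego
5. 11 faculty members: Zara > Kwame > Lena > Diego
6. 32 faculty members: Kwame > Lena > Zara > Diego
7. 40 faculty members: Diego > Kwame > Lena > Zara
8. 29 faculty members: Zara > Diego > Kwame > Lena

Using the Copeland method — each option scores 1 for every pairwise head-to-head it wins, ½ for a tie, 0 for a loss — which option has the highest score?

Diego: beats Lena and Kwame; loses to Zara → score 2.
Zara: beats Diego, Lena, and Kwame → score 3.
Lena: loses to Diego, Zara, and Kwame → score 0.
Kwame: beats Lena; loses to Diego and Zara → score 1.
Zara has the best pairwise record.

Zara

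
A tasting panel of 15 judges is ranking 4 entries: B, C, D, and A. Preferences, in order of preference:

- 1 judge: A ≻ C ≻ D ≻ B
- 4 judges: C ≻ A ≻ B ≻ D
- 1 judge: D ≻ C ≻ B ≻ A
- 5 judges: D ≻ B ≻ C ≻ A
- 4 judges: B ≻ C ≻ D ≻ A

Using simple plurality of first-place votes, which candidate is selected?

D

First-place votes: B 4, C 4, D 6, A 1.
D has the most first-place votes.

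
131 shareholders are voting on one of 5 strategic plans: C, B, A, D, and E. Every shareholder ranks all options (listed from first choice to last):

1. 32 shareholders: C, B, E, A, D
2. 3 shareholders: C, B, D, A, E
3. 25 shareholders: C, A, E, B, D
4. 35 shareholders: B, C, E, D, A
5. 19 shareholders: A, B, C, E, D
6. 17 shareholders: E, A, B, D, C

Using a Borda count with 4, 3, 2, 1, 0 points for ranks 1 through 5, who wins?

C

C: 32·4 + 3·4 + 25·4 + 35·3 + 19·2 + 17·0 = 383
B: 32·3 + 3·3 + 25·1 + 35·4 + 19·3 + 17·2 = 361
A: 32·1 + 3·1 + 25·3 + 35·0 + 19·4 + 17·3 = 237
D: 32·0 + 3·2 + 25·0 + 35·1 + 19·0 + 17·1 = 58
E: 32·2 + 3·0 + 25·2 + 35·2 + 19·1 + 17·4 = 271
C has the highest Borda score (383).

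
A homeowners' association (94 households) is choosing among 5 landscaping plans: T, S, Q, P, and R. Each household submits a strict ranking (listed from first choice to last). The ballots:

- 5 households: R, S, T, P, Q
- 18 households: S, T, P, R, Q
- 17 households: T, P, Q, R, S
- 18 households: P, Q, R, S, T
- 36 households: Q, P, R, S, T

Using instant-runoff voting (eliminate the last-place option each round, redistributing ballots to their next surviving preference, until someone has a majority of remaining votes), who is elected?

Round 1: T 17, S 18, Q 36, P 18, R 5. Eliminate R.
Round 2: T 17, S 23, Q 36, P 18. Eliminate T.
Round 3: S 23, Q 36, P 35. Eliminate S.
Round 4: Q 36, P 58. P has a majority.

P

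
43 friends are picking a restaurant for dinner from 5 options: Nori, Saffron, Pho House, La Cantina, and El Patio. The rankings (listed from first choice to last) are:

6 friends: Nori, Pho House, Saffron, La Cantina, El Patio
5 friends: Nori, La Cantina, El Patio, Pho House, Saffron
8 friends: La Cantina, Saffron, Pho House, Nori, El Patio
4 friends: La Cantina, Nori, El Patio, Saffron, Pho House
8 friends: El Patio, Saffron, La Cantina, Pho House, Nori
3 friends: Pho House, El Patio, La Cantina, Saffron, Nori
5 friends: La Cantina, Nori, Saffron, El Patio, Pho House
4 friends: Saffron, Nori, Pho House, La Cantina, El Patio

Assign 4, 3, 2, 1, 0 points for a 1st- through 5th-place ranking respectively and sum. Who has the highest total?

Nori: 6·4 + 5·4 + 8·1 + 4·3 + 8·0 + 3·0 + 5·3 + 4·3 = 91
Saffron: 6·2 + 5·0 + 8·3 + 4·1 + 8·3 + 3·1 + 5·2 + 4·4 = 93
Pho House: 6·3 + 5·1 + 8·2 + 4·0 + 8·1 + 3·4 + 5·0 + 4·2 = 67
La Cantina: 6·1 + 5·3 + 8·4 + 4·4 + 8·2 + 3·2 + 5·4 + 4·1 = 115
El Patio: 6·0 + 5·2 + 8·0 + 4·2 + 8·4 + 3·3 + 5·1 + 4·0 = 64
La Cantina has the highest Borda score (115).

La Cantina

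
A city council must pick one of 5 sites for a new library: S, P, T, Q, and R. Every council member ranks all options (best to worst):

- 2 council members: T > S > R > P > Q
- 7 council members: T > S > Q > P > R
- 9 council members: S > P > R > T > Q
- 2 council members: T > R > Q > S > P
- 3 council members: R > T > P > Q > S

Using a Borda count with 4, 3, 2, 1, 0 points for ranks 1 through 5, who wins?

S

S: 2·3 + 7·3 + 9·4 + 2·1 + 3·0 = 65
P: 2·1 + 7·1 + 9·3 + 2·0 + 3·2 = 42
T: 2·4 + 7·4 + 9·1 + 2·4 + 3·3 = 62
Q: 2·0 + 7·2 + 9·0 + 2·2 + 3·1 = 21
R: 2·2 + 7·0 + 9·2 + 2·3 + 3·4 = 40
S has the highest Borda score (65).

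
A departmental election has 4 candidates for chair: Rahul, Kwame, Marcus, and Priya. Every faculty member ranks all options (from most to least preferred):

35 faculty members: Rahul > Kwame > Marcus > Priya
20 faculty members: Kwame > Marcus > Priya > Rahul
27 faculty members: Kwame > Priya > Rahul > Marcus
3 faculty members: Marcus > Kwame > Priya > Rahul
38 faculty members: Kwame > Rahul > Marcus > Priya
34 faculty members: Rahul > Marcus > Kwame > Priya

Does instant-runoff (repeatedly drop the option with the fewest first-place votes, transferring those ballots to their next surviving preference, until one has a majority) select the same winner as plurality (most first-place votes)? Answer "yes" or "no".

yes

Instant-runoff — R1 Rahul 69, Kwame 85, Marcus 3, Priya 0 (Kwame winner). Winner: Kwame.
Plurality — first-place votes: Rahul 69, Kwame 85, Marcus 3, Priya 0. Winner: Kwame.
The two methods agree.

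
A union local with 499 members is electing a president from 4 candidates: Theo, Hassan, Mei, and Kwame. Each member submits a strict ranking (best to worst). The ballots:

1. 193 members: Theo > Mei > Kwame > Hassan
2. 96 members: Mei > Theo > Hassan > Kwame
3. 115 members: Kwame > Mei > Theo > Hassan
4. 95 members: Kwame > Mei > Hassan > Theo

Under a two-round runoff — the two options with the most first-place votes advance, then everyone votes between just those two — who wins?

Theo

Round 1 first-place votes: Theo 193, Hassan 0, Mei 96, Kwame 210.
Kwame and Theo advance.
Runoff: Kwame is preferred to Theo by 210 voters; Theo by 289.
Theo wins the runoff.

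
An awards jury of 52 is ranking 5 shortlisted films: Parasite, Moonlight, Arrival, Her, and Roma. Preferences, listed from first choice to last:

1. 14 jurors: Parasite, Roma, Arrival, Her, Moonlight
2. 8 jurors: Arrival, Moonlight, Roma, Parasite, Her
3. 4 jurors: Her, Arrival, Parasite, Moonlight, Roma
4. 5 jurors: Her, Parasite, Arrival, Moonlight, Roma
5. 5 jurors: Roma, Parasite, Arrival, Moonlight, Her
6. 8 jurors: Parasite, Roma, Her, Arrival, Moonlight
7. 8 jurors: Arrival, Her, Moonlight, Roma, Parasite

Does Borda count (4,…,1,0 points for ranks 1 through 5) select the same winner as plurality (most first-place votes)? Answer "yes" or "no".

Borda — scores: Parasite 134, Moonlight 54, Arrival 132, Her 90, Roma 110. Winner: Parasite.
Plurality — first-place votes: Parasite 22, Moonlight 0, Arrival 16, Her 9, Roma 5. Winner: Parasite.
The two methods agree.

yes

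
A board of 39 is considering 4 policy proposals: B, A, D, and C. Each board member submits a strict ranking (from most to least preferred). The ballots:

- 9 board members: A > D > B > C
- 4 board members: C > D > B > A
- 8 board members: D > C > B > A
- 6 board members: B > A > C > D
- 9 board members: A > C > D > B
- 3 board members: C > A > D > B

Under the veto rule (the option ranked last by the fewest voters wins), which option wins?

Last-place votes: B 12, A 12, D 6, C 9.
D is ranked last by the fewest voters, so D wins.

D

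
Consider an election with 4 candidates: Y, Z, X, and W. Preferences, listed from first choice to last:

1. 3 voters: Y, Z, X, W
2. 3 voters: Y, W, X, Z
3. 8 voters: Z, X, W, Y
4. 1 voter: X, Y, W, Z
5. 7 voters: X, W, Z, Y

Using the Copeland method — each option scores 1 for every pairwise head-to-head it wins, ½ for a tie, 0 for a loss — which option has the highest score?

Y: loses to Z, X, and W → score 0.
Z: beats Y; ties X and W → score 2.
X: beats Y and W; ties Z → score 2.5.
W: beats Y; ties Z; loses to X → score 1.5.
X has the best pairwise record.

X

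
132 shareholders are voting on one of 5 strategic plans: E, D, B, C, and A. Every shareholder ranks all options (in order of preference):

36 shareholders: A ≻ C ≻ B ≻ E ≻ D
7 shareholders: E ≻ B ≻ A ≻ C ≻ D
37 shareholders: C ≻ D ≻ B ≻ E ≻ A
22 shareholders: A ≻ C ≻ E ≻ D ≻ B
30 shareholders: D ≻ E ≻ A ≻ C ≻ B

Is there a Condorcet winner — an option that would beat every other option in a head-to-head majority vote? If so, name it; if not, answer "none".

Checking pairwise contests:
D beats E 67–65.
C beats D 102–30.
D beats B 89–43.
A beats C 95–37.
E beats A 74–58.
Every option loses at least one head-to-head, so there is no Condorcet winner.

none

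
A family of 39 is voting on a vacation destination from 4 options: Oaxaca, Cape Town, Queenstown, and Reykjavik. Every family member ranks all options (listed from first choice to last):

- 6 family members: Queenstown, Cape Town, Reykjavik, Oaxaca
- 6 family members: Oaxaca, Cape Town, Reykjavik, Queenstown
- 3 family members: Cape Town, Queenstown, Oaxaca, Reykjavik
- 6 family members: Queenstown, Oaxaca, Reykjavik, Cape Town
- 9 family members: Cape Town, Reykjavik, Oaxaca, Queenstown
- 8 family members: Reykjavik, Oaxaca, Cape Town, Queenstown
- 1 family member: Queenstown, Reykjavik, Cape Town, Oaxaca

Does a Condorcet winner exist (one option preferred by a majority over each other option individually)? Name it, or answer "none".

none

Checking pairwise contests:
Reykjavik beats Oaxaca 24–15.
Oaxaca beats Cape Town 20–19.
Oaxaca beats Queenstown 23–16.
Cape Town beats Reykjavik 24–15.
Every option loses at least one head-to-head, so there is no Condorcet winner.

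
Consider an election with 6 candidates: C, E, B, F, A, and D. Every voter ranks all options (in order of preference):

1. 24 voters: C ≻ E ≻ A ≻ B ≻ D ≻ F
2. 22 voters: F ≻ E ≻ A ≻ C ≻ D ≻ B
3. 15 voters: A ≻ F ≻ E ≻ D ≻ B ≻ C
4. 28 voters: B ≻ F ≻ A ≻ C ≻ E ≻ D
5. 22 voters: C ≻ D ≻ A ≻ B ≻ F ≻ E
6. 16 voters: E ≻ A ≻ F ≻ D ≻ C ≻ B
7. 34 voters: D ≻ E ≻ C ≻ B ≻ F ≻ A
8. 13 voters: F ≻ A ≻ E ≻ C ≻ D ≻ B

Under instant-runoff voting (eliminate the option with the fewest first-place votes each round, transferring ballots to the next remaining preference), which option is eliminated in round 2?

Round 1: C 46, E 16, B 28, F 35, A 15, D 34. Eliminate A.
Round 2: C 46, E 16, B 28, F 50, D 34. Eliminate E.

E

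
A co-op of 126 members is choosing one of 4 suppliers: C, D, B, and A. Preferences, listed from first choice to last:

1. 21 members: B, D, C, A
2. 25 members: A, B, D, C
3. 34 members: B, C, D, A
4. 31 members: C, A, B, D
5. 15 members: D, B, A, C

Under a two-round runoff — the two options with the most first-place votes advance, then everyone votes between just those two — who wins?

Round 1 first-place votes: C 31, D 15, B 55, A 25.
B and C advance.
Runoff: B is preferred to C by 95 voters; C by 31.
B wins the runoff.

B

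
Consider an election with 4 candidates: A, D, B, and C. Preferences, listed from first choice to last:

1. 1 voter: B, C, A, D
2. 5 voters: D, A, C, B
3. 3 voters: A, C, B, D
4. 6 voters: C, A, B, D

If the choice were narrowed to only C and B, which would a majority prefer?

C

Voters preferring C to B: 14; preferring B to C: 1.
C wins the head-to-head.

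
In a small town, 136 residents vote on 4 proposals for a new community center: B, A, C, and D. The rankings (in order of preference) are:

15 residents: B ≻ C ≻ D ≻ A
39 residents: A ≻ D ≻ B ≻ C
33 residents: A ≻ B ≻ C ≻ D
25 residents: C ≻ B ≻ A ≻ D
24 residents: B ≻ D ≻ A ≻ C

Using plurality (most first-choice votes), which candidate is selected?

A

First-place votes: B 39, A 72, C 25, D 0.
A has the most first-place votes.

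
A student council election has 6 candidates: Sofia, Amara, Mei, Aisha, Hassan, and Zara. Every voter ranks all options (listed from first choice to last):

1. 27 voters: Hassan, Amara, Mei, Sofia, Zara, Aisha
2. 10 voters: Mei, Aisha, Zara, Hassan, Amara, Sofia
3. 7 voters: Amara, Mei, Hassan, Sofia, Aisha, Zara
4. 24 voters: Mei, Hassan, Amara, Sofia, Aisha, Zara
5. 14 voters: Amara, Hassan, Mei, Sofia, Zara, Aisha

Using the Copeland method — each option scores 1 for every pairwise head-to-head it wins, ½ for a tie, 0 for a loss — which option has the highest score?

Hassan

Sofia: beats Aisha and Zara; loses to Amara, Mei, and Hassan → score 2.
Amara: beats Sofia, Mei, Aisha, and Zara; loses to Hassan → score 4.
Mei: beats Sofia, Aisha, and Zara; ties Hassan; loses to Amara → score 3.5.
Aisha: ties Zara; loses to Sofia, Amara, Mei, and Hassan → score 0.5.
Hassan: beats Sofia, Amara, Aisha, and Zara; ties Mei → score 4.5.
Zara: ties Aisha; loses to Sofia, Amara, Mei, and Hassan → score 0.5.
Hassan has the best pairwise record.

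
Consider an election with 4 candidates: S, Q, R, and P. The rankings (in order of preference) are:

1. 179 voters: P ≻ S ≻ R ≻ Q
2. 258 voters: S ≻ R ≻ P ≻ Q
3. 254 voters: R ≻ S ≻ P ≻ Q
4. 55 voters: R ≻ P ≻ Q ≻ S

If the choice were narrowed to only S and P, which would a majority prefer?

S

Voters preferring S to P: 512; preferring P to S: 234.
S wins the head-to-head.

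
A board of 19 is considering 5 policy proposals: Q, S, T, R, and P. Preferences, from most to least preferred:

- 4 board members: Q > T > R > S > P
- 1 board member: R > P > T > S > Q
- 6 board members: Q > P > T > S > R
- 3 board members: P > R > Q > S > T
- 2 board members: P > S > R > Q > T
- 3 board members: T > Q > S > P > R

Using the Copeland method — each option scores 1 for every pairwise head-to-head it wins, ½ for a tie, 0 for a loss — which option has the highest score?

Q: beats S, T, R, and P → score 4.
S: beats R; loses to Q, T, and P → score 1.
T: beats S and R; loses to Q and P → score 2.
R: loses to Q, S, T, and P → score 0.
P: beats S, T, and R; loses to Q → score 3.
Q has the best pairwise record.

Q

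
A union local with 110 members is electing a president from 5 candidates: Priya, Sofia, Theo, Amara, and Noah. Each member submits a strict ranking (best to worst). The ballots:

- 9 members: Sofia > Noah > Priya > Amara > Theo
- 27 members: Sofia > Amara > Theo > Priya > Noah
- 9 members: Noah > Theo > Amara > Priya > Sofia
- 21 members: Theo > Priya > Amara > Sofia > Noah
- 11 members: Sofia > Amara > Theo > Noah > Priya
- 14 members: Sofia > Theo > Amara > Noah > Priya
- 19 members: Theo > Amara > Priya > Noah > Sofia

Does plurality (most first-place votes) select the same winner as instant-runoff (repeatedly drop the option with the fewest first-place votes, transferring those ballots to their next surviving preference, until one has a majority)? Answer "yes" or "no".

yes

Plurality — first-place votes: Priya 0, Sofia 61, Theo 40, Amara 0, Noah 9. Winner: Sofia.
Instant-runoff — R1 Priya 0, Sofia 61, Theo 40, Amara 0, Noah 9 (Sofia winner). Winner: Sofia.
The two methods agree.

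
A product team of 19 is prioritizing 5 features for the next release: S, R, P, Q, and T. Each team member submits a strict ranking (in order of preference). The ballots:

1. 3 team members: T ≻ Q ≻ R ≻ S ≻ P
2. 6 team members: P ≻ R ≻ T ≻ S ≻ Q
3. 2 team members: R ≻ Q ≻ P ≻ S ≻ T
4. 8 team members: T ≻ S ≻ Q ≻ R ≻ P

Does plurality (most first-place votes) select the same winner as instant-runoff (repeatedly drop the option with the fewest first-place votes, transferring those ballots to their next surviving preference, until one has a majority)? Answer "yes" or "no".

Plurality — first-place votes: S 0, R 2, P 6, Q 0, T 11. Winner: T.
Instant-runoff — R1 S 0, R 2, P 6, Q 0, T 11 (T winner). Winner: T.
The two methods agree.

yes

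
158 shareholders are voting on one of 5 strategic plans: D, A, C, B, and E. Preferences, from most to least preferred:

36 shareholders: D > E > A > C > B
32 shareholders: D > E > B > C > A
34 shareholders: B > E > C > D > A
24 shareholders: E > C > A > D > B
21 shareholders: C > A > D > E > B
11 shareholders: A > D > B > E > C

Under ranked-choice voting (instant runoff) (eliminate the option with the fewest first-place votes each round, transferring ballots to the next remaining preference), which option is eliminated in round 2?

Round 1: D 68, A 11, C 21, B 34, E 24. Eliminate A.
Round 2: D 79, C 21, B 34, E 24. Eliminate C.

C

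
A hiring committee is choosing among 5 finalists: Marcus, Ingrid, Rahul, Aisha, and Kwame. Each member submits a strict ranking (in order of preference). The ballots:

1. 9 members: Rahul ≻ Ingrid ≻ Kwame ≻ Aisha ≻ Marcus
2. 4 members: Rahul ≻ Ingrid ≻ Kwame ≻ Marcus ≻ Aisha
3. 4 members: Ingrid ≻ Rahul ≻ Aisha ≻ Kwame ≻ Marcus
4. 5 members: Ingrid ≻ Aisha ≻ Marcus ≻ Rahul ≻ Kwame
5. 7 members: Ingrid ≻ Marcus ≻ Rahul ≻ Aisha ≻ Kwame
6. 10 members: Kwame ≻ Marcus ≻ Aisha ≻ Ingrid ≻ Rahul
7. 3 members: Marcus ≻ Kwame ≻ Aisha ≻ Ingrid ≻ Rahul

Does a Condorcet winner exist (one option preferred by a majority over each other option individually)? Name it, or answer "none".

Ingrid

Ingrid vs Marcus: 29–13 for Ingrid.
Ingrid vs Rahul: 29–13 for Ingrid.
Ingrid vs Aisha: 29–13 for Ingrid.
Ingrid vs Kwame: 29–13 for Ingrid.
Ingrid beats every other option head-to-head.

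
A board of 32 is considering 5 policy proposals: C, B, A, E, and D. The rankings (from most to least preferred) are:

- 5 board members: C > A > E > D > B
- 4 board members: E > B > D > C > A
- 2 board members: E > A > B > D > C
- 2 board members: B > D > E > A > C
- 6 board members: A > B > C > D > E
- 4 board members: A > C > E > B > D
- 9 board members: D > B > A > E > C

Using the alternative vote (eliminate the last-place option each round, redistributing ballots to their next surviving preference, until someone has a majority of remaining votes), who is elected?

A

Round 1: C 5, B 2, A 10, E 6, D 9. Eliminate B.
Round 2: C 5, A 10, E 6, D 11. Eliminate C.
Round 3: A 15, E 6, D 11. Eliminate E.
Round 4: A 17, D 15. A has a majority.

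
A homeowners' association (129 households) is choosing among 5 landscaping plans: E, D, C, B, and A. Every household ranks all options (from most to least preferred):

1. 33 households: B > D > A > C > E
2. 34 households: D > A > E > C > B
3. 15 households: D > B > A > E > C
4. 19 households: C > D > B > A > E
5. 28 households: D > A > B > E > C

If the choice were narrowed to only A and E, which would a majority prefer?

Voters preferring A to E: 129; preferring E to A: 0.
A wins the head-to-head.

A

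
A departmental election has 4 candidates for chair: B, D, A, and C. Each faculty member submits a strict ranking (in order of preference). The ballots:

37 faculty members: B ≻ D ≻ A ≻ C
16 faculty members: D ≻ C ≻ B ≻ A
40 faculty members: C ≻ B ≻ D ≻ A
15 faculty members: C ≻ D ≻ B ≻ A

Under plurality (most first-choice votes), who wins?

First-place votes: B 37, D 16, A 0, C 55.
C has the most first-place votes.

C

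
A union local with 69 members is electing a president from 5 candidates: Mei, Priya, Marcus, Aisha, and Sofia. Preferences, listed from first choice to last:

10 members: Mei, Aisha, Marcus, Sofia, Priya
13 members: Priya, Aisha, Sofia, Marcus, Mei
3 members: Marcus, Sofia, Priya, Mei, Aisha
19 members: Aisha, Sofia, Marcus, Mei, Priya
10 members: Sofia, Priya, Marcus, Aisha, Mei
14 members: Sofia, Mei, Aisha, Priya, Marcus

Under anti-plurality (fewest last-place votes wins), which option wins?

Sofia

Last-place votes: Mei 23, Priya 29, Marcus 14, Aisha 3, Sofia 0.
Sofia is ranked last by the fewest voters, so Sofia wins.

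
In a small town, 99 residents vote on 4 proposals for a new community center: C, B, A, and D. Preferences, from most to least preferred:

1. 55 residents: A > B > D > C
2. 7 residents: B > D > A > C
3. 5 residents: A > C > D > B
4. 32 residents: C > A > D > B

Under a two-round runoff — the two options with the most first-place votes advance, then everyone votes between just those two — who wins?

Round 1 first-place votes: C 32, B 7, A 60, D 0.
A and C advance.
Runoff: A is preferred to C by 67 voters; C by 32.
A wins the runoff.

A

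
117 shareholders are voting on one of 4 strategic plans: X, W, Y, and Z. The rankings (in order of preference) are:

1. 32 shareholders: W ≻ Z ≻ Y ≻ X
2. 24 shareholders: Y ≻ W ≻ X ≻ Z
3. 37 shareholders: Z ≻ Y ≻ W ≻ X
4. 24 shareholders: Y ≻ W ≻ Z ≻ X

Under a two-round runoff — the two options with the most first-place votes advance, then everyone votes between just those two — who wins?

Z

Round 1 first-place votes: X 0, W 32, Y 48, Z 37.
Y and Z advance.
Runoff: Y is preferred to Z by 48 voters; Z by 69.
Z wins the runoff.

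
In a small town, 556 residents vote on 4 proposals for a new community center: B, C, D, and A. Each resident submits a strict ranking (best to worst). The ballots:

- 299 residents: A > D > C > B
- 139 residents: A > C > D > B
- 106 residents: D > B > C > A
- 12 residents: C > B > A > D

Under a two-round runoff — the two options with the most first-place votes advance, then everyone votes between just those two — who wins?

Round 1 first-place votes: B 0, C 12, D 106, A 438.
A and D advance.
Runoff: A is preferred to D by 450 voters; D by 106.
A wins the runoff.

A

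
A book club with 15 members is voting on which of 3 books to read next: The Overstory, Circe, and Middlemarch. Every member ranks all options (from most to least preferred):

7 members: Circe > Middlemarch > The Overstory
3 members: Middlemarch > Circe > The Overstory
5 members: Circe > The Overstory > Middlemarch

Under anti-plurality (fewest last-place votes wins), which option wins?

Circe

Last-place votes: The Overstory 10, Circe 0, Middlemarch 5.
Circe is ranked last by the fewest voters, so Circe wins.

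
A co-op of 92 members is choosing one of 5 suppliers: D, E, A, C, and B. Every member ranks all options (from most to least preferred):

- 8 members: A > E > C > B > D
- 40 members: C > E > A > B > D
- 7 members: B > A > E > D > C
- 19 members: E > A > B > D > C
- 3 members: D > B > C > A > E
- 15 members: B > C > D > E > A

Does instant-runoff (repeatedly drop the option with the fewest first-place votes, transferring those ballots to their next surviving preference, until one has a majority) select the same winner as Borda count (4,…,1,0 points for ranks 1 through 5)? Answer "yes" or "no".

no

Instant-runoff — R1 D 3, E 19, A 8, C 40, B 22 (D out); R2 E 19, A 8, C 40, B 25 (A out); R3 E 27, C 40, B 25 (B out); R4 E 34, C 58 (C winner). Winner: C.
Borda — scores: D 68, E 249, A 193, C 227, B 183. Winner: E.
The two methods disagree.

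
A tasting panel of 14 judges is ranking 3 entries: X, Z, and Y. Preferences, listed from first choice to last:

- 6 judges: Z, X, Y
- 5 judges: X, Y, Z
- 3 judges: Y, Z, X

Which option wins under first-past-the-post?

Z

First-place votes: X 5, Z 6, Y 3.
Z has the most first-place votes.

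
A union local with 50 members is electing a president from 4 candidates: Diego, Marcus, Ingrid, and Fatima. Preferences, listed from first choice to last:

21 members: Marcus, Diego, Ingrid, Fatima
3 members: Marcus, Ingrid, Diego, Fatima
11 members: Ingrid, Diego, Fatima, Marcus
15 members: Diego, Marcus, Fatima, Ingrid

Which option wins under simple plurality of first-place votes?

First-place votes: Diego 15, Marcus 24, Ingrid 11, Fatima 0.
Marcus has the most first-place votes.

Marcus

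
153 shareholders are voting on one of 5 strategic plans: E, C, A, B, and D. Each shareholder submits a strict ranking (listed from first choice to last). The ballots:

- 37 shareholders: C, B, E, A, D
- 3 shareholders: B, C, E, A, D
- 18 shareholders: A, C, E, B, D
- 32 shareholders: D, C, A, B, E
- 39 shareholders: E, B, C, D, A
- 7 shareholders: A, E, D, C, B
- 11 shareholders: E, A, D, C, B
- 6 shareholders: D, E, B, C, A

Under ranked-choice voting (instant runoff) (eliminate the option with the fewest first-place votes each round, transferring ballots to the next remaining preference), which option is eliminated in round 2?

A

Round 1: E 50, C 37, A 25, B 3, D 38. Eliminate B.
Round 2: E 50, C 40, A 25, D 38. Eliminate A.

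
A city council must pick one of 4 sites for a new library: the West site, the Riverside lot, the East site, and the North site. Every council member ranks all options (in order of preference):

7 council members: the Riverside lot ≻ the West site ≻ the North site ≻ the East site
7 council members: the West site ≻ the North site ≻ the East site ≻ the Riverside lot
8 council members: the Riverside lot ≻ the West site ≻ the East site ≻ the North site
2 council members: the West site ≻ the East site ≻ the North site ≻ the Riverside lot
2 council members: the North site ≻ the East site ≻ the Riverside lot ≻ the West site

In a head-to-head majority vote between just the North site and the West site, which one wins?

the West site

Voters preferring the North site to the West site: 2; preferring the West site to the North site: 24.
the West site wins the head-to-head.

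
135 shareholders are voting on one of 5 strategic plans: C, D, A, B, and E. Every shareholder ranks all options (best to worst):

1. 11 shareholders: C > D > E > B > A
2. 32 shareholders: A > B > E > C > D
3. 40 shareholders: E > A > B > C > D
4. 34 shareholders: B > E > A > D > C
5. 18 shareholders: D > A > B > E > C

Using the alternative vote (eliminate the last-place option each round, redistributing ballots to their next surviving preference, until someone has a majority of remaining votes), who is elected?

E

Round 1: C 11, D 18, A 32, B 34, E 40. Eliminate C.
Round 2: D 29, A 32, B 34, E 40. Eliminate D.
Round 3: A 50, B 34, E 51. Eliminate B.
Round 4: A 50, E 85. E has a majority.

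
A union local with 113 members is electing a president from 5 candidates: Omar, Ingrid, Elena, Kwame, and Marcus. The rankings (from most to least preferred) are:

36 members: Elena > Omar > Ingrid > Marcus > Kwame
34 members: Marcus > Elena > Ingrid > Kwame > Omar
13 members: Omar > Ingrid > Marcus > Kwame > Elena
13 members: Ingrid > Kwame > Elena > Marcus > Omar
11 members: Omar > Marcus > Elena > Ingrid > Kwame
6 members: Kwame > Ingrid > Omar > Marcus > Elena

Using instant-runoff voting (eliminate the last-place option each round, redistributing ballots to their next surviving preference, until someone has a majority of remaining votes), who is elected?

Round 1: Omar 24, Ingrid 13, Elena 36, Kwame 6, Marcus 34. Eliminate Kwame.
Round 2: Omar 24, Ingrid 19, Elena 36, Marcus 34. Eliminate Ingrid.
Round 3: Omar 30, Elena 49, Marcus 34. Eliminate Omar.
Round 4: Elena 49, Marcus 64. Marcus has a majority.

Marcus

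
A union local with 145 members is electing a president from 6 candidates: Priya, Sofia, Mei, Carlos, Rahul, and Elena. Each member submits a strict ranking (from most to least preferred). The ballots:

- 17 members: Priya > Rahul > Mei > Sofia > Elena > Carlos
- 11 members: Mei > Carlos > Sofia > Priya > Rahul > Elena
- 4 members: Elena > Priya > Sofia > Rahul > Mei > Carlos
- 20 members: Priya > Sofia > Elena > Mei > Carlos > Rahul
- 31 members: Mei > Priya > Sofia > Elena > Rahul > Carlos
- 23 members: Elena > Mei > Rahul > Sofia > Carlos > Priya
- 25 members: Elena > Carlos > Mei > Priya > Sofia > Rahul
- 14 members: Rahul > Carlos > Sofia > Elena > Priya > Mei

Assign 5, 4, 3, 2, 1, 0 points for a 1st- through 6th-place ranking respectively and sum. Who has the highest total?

Priya: 17·5 + 11·2 + 4·4 + 20·5 + 31·4 + 23·0 + 25·2 + 14·1 = 411
Sofia: 17·2 + 11·3 + 4·3 + 20·4 + 31·3 + 23·2 + 25·1 + 14·3 = 365
Mei: 17·3 + 11·5 + 4·1 + 20·2 + 31·5 + 23·4 + 25·3 + 14·0 = 472
Carlos: 17·0 + 11·4 + 4·0 + 20·1 + 31·0 + 23·1 + 25·4 + 14·4 = 243
Rahul: 17·4 + 11·1 + 4·2 + 20·0 + 31·1 + 23·3 + 25·0 + 14·5 = 257
Elena: 17·1 + 11·0 + 4·5 + 20·3 + 31·2 + 23·5 + 25·5 + 14·2 = 427
Mei has the highest Borda score (472).

Mei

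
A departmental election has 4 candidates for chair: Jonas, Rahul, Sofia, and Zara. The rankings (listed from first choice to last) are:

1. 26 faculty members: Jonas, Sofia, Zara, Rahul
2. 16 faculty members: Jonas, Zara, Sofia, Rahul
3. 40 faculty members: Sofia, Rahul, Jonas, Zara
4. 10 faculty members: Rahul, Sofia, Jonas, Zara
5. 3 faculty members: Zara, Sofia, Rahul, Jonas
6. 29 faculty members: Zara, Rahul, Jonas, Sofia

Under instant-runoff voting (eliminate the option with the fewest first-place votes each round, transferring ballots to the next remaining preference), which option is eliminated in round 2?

Round 1: Jonas 42, Rahul 10, Sofia 40, Zara 32. Eliminate Rahul.
Round 2: Jonas 42, Sofia 50, Zara 32. Eliminate Zara.

Zara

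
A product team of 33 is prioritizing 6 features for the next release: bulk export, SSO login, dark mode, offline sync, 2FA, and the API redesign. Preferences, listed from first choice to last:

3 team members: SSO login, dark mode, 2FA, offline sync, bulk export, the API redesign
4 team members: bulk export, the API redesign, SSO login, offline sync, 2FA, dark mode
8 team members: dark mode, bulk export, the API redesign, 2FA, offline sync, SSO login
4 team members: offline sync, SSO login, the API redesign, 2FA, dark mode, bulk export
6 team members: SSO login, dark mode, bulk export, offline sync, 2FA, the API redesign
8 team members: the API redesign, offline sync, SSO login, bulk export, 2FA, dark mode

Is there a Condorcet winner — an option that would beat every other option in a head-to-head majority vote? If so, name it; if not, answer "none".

Checking pairwise contests:
SSO login beats bulk export 21–12.
offline sync beats SSO login 20–13.
SSO login beats dark mode 25–8.
bulk export beats offline sync 18–15.
bulk export beats 2FA 26–7.
bulk export beats the API redesign 21–12.
Every option loses at least one head-to-head, so there is no Condorcet winner.

none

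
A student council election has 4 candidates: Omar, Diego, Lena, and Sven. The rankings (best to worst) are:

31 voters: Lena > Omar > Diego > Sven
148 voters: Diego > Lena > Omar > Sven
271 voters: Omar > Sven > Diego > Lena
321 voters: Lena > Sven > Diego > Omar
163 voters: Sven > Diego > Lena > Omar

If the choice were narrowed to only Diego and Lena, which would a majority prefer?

Diego

Voters preferring Diego to Lena: 582; preferring Lena to Diego: 352.
Diego wins the head-to-head.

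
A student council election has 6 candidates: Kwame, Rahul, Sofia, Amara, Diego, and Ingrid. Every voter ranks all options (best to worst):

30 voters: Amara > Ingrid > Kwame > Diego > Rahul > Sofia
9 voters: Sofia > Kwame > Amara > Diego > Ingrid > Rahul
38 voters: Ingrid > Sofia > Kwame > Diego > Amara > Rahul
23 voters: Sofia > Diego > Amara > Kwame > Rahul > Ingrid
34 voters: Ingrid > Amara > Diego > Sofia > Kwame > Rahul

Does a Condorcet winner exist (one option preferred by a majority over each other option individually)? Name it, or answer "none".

Ingrid

Ingrid vs Kwame: 102–32 for Ingrid.
Ingrid vs Rahul: 111–23 for Ingrid.
Ingrid vs Sofia: 102–32 for Ingrid.
Ingrid vs Amara: 72–62 for Ingrid.
Ingrid vs Diego: 102–32 for Ingrid.
Ingrid beats every other option head-to-head.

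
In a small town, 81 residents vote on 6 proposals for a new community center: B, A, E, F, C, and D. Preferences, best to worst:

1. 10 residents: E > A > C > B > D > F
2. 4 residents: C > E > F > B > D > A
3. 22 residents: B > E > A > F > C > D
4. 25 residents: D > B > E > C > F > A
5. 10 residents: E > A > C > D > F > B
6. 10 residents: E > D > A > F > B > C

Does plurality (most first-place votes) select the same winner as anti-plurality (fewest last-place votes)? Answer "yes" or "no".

Plurality — first-place votes: B 22, A 0, E 30, F 0, C 4, D 25. Winner: E.
Anti-plurality — last-place votes: B 10, A 29, E 0, F 10, C 10, D 22. Winner: E.
The two methods agree.

yes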